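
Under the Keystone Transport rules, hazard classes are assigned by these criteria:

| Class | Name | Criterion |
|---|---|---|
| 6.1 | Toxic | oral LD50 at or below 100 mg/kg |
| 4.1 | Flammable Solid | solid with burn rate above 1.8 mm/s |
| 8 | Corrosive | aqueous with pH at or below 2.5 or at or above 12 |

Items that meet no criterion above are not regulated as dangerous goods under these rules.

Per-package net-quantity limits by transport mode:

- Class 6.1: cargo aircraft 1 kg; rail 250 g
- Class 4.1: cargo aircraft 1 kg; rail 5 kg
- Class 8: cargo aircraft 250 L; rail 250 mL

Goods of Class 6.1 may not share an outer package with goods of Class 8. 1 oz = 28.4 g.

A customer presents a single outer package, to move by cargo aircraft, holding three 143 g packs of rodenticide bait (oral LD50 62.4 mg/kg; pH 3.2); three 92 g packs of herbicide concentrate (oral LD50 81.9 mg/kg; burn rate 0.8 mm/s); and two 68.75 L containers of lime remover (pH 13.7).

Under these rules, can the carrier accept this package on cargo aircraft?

With oral LD50 62.4 mg/kg (≤ 100 mg/kg), the rodenticide bait falls in Class 6.1.
Herbicide concentrate: oral LD50 81.9 mg/kg ≤ 100 mg/kg → Class 6.1 (Toxic).
The lime remover has pH 13.7, which is ≥ 12, so it is Class 8 (Corrosive).
Class 6.1 net quantity: (three 143 g packs = 429 g) + (three 92 g packs = 276 g) = 705 g.
705 g ≤ 1 kg (cargo aircraft limit, Class 6.1) — within limit.
Class 8 quantity: two 68.75 L containers = 137.5 L.
137.5 L is within the cargo aircraft limit of 250 L for Class 8.
Class 6.1 and Class 8 may not share an outer package.

No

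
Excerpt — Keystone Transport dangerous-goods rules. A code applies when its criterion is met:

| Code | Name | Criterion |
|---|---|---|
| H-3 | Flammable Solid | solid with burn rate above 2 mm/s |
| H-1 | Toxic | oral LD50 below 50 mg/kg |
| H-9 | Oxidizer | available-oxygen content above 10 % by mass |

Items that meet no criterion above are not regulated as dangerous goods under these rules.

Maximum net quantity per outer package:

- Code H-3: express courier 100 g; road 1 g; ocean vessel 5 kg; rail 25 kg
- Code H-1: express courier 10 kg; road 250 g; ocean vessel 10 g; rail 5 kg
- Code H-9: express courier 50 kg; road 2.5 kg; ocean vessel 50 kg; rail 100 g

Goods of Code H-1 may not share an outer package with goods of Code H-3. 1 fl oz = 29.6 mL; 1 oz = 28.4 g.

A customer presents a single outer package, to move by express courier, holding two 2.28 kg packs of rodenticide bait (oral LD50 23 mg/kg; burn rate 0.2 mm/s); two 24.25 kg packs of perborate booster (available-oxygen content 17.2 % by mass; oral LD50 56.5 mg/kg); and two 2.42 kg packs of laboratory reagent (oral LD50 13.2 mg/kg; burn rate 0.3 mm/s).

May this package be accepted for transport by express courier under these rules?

Yes

Rodenticide bait: oral LD50 23 mg/kg < 50 mg/kg → Code H-1 (Toxic).
Available-oxygen content 17.2 % by mass meets the Code H-9 criterion (Oxidizer), so the perborate booster is Code H-9.
Laboratory reagent: oral LD50 13.2 mg/kg < 50 mg/kg → Code H-1 (Toxic).
Total Code H-1: (two 2.28 kg packs = 4.56 kg) + (two 2.42 kg packs = 4.84 kg) = 9.4 kg.
That is within the Code H-1 express courier limit of 10 kg.
Code H-9 quantity: two 24.25 kg packs = 48.5 kg.
48.5 kg ≤ 50 kg (express courier limit, Code H-9) — within limit.
The segregation rule (Code H-1 with Code H-3) does not apply to Code H-1 with Code H-9.
Every hazard code is within its express courier limit and no segregation rule is violated.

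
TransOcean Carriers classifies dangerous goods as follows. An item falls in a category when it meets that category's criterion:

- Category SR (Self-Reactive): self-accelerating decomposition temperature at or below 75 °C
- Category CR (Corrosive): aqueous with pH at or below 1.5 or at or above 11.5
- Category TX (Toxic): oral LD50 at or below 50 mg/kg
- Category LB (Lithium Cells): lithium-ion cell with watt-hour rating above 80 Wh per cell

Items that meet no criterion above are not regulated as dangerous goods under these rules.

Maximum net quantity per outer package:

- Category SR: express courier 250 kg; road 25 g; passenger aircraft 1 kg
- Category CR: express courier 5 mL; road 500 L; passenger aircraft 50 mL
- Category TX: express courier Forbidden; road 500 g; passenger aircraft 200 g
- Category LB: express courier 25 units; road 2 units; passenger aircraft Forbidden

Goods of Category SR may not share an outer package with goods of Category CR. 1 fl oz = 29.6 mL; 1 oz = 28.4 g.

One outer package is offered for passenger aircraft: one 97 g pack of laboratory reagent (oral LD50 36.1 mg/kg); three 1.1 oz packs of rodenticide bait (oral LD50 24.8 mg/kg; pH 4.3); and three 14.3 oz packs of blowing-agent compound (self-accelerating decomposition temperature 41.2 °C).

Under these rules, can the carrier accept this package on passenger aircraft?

With oral LD50 36.1 mg/kg (≤ 50 mg/kg), the laboratory reagent falls in Category TX.
With oral LD50 24.8 mg/kg (≤ 50 mg/kg), the rodenticide bait falls in Category TX.
With self-accelerating decomposition temperature 41.2 °C (≤ 75 °C), the blowing-agent compound falls in Category SR.
Category SR quantity: three 14.3 oz packs = 1218.36 g.
1218.36 g > 1 kg (passenger aircraft limit, Category SR) — over the limit.
Total Category TX: 97 g + (three 1.1 oz packs = 93.72 g) = 190.72 g.
That is within the Category TX passenger aircraft limit of 200 g.
The segregation rule (Category SR with Category CR) does not apply to Category SR with Category TX.

No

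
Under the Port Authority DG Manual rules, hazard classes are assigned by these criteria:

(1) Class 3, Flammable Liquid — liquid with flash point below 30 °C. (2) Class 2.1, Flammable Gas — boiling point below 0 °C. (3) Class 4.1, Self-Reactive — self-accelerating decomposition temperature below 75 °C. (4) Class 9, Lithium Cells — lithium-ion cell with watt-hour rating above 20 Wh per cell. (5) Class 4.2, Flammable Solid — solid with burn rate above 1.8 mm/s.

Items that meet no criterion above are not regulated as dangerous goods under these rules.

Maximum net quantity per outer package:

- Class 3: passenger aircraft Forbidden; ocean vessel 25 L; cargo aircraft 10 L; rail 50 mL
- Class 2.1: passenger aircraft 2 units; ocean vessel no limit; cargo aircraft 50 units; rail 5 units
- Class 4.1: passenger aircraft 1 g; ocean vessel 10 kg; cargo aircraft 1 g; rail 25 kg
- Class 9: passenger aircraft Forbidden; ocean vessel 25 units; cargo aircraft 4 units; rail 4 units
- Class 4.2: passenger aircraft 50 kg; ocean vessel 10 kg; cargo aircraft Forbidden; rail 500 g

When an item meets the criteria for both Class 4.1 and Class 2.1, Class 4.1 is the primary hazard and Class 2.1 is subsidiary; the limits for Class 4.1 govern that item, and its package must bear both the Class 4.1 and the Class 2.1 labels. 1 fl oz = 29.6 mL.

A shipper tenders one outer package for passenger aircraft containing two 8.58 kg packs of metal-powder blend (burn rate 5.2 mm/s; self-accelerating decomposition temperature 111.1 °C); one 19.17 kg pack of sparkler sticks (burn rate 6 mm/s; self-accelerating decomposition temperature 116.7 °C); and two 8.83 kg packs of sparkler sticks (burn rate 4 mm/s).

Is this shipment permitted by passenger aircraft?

With burn rate 5.2 mm/s (> 1.8 mm/s), the metal-powder blend falls in Class 4.2.
Burn rate 6 mm/s meets the Class 4.2 criterion (Flammable Solid), so the sparkler sticks are Class 4.2.
The sparkler sticks have burn rate 4 mm/s, which is > 1.8 mm/s, so they are Class 4.2 (Flammable Solid).
Total Class 4.2: (two 8.58 kg packs = 17.16 kg) + 19.17 kg + (two 8.83 kg packs = 17.66 kg) = 53.99 kg.
53.99 kg > 50 kg (passenger aircraft limit, Class 4.2) — over the limit.

No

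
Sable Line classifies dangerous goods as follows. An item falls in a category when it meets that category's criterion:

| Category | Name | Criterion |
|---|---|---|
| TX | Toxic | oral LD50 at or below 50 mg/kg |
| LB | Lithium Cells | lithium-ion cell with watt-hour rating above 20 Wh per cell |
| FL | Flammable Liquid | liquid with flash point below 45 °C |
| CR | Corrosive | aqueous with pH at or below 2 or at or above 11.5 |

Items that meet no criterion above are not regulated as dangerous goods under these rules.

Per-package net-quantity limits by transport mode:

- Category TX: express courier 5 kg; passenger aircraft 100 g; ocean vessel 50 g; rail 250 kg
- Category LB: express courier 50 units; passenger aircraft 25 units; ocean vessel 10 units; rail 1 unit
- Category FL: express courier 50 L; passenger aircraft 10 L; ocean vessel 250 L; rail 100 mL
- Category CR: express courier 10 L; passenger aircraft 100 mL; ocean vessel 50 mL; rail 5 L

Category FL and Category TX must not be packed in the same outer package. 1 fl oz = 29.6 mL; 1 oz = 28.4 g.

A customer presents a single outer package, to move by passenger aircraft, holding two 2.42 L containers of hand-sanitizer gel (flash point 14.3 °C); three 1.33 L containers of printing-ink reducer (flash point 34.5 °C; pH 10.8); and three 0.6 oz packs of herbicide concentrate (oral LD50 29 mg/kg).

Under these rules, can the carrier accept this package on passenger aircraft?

Flash point 14.3 °C meets the Category FL criterion (Flammable Liquid), so the hand-sanitizer gel is Category FL.
The printing-ink reducer has flash point 34.5 °C, which is < 45 °C, so it is Category FL (Flammable Liquid).
Herbicide concentrate: oral LD50 29 mg/kg ≤ 50 mg/kg → Category TX (Toxic).
Category FL net quantity: (two 2.42 L containers = 4.84 L) + (three 1.33 L containers = 3.99 L) = 8.83 L.
8.83 L ≤ 10 L (passenger aircraft limit, Category FL) — within limit.
Category TX quantity: three 0.6 oz packs = 51.12 g.
That is within the Category TX passenger aircraft limit of 100 g.
Category FL and Category TX may not share an outer package.

No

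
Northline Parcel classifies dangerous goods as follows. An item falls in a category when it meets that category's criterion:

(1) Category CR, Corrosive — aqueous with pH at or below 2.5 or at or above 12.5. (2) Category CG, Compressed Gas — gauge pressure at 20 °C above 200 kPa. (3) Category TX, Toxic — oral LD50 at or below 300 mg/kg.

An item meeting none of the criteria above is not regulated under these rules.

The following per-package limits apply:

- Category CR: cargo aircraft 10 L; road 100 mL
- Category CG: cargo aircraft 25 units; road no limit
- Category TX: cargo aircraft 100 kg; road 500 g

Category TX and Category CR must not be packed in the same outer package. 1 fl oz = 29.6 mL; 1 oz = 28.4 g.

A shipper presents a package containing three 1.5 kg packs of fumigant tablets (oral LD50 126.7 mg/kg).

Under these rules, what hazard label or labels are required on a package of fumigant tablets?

Category TX

The fumigant tablets have oral LD50 126.7 mg/kg, which is ≤ 300 mg/kg, so they are Category TX (Toxic).
Only the Category TX label is required.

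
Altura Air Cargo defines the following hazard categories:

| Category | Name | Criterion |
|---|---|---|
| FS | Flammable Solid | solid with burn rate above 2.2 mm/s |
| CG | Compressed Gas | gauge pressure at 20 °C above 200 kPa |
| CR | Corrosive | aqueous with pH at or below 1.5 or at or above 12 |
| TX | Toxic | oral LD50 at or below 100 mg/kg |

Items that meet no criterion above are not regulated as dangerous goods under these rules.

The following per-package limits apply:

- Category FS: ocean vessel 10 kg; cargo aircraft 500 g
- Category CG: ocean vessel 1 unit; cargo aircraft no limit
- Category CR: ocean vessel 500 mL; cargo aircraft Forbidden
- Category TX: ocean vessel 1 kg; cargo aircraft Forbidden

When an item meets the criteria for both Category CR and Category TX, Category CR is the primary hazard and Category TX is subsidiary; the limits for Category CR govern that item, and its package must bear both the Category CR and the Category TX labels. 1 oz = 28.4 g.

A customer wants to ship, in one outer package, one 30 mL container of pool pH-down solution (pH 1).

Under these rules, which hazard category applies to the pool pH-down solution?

Category CR

Pool pH-down solution: pH 1 ≤ 1.5 → Category CR (Corrosive).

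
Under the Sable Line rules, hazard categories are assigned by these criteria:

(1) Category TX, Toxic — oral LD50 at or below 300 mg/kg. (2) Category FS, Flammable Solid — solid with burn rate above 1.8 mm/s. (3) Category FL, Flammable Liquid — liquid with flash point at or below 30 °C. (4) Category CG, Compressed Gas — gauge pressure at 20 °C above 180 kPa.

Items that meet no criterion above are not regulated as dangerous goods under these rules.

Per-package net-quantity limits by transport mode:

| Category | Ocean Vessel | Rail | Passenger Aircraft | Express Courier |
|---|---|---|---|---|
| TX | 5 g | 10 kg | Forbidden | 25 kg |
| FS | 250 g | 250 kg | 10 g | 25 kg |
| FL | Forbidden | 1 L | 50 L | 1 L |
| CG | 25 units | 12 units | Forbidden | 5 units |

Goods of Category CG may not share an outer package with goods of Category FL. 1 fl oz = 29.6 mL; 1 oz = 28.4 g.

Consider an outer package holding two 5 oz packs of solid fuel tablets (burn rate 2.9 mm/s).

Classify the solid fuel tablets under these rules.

With burn rate 2.9 mm/s (> 1.8 mm/s), the solid fuel tablets fall in Category FS.

Category FS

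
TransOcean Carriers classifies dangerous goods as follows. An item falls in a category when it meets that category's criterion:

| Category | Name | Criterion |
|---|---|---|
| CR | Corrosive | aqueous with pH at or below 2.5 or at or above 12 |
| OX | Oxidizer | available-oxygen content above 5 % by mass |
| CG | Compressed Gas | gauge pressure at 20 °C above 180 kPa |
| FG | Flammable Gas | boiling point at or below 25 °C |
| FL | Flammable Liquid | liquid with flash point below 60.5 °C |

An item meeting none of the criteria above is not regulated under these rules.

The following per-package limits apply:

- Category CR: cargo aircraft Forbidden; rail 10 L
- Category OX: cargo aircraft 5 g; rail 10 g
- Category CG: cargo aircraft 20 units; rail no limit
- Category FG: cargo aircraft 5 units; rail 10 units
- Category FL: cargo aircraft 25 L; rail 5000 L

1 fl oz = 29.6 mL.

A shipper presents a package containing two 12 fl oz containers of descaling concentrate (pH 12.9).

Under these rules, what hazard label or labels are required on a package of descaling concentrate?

Category CR

Descaling concentrate: pH 12.9 ≥ 12 → Category CR (Corrosive).
Only the Category CR label is required.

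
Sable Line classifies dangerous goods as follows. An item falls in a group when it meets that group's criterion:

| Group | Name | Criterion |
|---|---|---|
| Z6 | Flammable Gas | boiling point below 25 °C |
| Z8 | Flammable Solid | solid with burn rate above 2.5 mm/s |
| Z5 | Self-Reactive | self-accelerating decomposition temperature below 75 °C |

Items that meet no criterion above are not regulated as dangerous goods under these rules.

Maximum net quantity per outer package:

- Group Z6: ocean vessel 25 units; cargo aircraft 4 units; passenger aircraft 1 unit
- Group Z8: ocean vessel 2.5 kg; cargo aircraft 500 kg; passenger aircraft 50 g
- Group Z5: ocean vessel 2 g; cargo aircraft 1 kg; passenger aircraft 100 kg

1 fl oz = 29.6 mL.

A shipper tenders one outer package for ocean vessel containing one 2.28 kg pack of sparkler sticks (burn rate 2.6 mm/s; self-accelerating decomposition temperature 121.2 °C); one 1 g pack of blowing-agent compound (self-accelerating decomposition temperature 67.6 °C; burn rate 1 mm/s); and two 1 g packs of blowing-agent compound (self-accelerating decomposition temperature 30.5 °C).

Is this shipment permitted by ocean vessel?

Burn rate 2.6 mm/s meets the Group Z8 criterion (Flammable Solid), so the sparkler sticks are Group Z8.
The blowing-agent compound has self-accelerating decomposition temperature 67.6 °C, which is < 75 °C, so it is Group Z5 (Self-Reactive).
The blowing-agent compound has self-accelerating decomposition temperature 30.5 °C, which is < 75 °C, so it is Group Z5 (Self-Reactive).
Group Z5 net quantity: 1 g + (two 1 g packs = 2 g) = 3 g.
3 g > 2 g (ocean vessel limit, Group Z5) — over the limit.
Group Z8 quantity: 2.28 kg.
2.28 kg is within the ocean vessel limit of 2.5 kg for Group Z8.

No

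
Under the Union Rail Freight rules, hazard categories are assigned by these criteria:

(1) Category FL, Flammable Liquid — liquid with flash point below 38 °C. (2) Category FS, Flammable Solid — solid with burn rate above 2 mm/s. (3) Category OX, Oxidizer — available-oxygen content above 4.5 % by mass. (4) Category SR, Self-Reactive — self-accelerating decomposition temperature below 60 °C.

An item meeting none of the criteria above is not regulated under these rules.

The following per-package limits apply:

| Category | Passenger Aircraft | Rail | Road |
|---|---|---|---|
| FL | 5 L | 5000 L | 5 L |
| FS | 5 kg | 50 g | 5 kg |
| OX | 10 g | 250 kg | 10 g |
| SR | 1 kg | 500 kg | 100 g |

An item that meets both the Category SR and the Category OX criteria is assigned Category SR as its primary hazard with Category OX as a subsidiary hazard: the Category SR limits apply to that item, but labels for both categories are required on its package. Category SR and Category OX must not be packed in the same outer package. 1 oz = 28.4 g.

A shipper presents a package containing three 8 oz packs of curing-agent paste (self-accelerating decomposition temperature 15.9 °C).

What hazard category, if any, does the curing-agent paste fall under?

Category SR

Self-accelerating decomposition temperature 15.9 °C meets the Category SR criterion (Self-Reactive), so the curing-agent paste is Category SR.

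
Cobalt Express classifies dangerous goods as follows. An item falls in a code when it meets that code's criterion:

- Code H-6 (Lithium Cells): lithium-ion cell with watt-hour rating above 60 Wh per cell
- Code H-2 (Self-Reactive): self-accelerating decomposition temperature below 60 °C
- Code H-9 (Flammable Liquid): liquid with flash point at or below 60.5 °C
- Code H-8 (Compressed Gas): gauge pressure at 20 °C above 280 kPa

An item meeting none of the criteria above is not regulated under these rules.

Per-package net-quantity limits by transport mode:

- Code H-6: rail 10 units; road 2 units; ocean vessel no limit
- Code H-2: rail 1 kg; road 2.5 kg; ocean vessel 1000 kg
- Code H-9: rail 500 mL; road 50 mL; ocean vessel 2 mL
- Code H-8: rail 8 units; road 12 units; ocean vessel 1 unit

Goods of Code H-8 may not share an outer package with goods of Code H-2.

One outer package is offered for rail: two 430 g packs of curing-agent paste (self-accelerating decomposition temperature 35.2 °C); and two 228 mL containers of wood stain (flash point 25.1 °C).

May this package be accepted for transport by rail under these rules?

Yes

With self-accelerating decomposition temperature 35.2 °C (< 60 °C), the curing-agent paste falls in Code H-2.
The wood stain has flash point 25.1 °C, which is ≤ 60.5 °C, so it is Code H-9 (Flammable Liquid).
Code H-9 quantity: two 228 mL containers = 456 mL.
That is within the Code H-9 rail limit of 500 mL.
Code H-2 quantity: two 430 g packs = 860 g.
860 g is within the rail limit of 1 kg for Code H-2.
The segregation rule (Code H-8 with Code H-2) does not apply to Code H-9 with Code H-2.
Every hazard code is within its rail limit and no segregation rule is violated.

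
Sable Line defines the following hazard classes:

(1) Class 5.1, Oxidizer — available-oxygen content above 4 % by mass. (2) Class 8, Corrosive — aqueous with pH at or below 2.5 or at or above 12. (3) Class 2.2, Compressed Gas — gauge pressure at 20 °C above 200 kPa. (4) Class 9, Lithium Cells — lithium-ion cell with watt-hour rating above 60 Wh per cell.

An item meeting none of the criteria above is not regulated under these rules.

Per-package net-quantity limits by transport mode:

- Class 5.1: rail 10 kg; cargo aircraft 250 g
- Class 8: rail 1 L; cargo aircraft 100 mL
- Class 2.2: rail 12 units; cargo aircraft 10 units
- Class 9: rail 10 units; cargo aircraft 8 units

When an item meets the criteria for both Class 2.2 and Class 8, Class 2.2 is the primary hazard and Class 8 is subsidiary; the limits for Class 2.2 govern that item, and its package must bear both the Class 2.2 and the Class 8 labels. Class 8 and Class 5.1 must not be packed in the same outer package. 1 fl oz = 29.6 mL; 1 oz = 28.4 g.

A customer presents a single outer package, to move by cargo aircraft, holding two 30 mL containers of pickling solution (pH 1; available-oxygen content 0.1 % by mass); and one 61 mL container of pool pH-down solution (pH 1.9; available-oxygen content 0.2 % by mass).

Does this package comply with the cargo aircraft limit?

With pH 1 (≤ 2.5), the pickling solution falls in Class 8.
With pH 1.9 (≤ 2.5), the pool pH-down solution falls in Class 8.
Total Class 8: (two 30 mL containers = 60 mL) + 61 mL = 121 mL.
121 mL exceeds the cargo aircraft limit of 100 mL for Class 8.

No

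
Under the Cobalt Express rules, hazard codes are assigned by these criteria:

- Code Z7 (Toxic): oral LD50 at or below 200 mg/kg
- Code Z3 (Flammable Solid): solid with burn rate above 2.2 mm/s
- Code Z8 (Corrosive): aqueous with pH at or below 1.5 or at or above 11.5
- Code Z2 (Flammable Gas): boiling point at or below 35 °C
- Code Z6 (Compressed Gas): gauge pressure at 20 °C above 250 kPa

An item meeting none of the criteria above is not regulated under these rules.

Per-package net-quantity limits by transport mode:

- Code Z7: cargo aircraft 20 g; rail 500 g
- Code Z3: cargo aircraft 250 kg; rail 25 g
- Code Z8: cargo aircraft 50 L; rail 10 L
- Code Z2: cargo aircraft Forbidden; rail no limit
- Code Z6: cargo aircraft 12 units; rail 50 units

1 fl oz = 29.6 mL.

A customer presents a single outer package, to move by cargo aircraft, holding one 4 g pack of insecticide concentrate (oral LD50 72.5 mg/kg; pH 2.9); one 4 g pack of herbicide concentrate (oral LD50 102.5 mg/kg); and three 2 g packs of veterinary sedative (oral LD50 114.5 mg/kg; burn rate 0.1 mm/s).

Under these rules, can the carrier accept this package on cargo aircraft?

Insecticide concentrate: oral LD50 72.5 mg/kg ≤ 200 mg/kg → Code Z7 (Toxic).
Oral LD50 102.5 mg/kg meets the Code Z7 criterion (Toxic), so the herbicide concentrate is Code Z7.
The veterinary sedative has oral LD50 114.5 mg/kg, which is ≤ 200 mg/kg, so it is Code Z7 (Toxic).
Code Z7 net quantity: 4 g + 4 g + (three 2 g packs = 6 g) = 14 g.
That is within the Code Z7 cargo aircraft limit of 20 g.

Yes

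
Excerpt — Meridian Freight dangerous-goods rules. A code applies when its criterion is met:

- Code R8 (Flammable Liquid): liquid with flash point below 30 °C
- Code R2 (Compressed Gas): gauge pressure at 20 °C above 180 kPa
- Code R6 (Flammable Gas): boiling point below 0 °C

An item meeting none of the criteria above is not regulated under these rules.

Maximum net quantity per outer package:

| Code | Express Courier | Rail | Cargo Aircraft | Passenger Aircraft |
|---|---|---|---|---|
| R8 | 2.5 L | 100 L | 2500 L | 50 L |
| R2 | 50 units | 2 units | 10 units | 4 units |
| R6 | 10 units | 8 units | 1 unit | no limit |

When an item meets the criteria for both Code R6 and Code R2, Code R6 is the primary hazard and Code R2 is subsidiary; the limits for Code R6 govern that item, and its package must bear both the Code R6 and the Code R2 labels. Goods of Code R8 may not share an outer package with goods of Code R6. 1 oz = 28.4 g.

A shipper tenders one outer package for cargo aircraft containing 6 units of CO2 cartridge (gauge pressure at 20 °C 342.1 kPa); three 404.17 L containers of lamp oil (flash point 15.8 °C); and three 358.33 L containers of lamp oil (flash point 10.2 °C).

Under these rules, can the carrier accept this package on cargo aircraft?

Yes

CO2 cartridge: gauge pressure at 20 °C 342.1 kPa > 180 kPa → Code R2 (Compressed Gas).
Lamp oil: flash point 15.8 °C < 30 °C → Code R8 (Flammable Liquid).
Lamp oil: flash point 10.2 °C < 30 °C → Code R8 (Flammable Liquid).
Code R8 net quantity: (three 404.17 L containers = 1212.51 L) + (three 358.33 L containers = 1074.99 L) = 2287.5 L.
That is within the Code R8 cargo aircraft limit of 2500 L.
Code R2 quantity: 6 units.
6 units is within the cargo aircraft limit of 10 units for Code R2.
The segregation rule (Code R8 with Code R6) does not apply to Code R8 with Code R2.
Every hazard code is within its cargo aircraft limit and no segregation rule is violated.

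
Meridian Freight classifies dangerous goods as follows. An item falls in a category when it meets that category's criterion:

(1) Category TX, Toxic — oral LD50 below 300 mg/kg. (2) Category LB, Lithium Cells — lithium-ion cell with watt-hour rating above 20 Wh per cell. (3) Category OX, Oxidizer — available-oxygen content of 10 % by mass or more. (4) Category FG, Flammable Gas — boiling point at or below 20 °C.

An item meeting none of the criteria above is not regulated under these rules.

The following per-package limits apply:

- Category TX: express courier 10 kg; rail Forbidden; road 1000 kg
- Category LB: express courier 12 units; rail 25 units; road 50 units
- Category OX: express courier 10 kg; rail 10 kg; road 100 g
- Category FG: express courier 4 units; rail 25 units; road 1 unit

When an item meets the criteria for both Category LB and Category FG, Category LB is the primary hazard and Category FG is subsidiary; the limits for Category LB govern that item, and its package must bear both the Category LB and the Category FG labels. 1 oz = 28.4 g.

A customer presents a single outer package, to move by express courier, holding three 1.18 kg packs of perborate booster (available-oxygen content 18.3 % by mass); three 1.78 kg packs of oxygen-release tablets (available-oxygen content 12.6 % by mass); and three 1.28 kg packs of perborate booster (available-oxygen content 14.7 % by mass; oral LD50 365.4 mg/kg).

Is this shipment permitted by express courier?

No

The perborate booster has available-oxygen content 18.3 % by mass, which is ≥ 10 % by mass, so it is Category OX (Oxidizer).
Available-oxygen content 12.6 % by mass meets the Category OX criterion (Oxidizer), so the oxygen-release tablets are Category OX.
Available-oxygen content 14.7 % by mass meets the Category OX criterion (Oxidizer), so the perborate booster is Category OX.
Category OX net quantity: (three 1.18 kg packs = 3.54 kg) + (three 1.78 kg packs = 5.34 kg) + (three 1.28 kg packs = 3.84 kg) = 12.72 kg.
That exceeds the Category OX express courier limit of 10 kg.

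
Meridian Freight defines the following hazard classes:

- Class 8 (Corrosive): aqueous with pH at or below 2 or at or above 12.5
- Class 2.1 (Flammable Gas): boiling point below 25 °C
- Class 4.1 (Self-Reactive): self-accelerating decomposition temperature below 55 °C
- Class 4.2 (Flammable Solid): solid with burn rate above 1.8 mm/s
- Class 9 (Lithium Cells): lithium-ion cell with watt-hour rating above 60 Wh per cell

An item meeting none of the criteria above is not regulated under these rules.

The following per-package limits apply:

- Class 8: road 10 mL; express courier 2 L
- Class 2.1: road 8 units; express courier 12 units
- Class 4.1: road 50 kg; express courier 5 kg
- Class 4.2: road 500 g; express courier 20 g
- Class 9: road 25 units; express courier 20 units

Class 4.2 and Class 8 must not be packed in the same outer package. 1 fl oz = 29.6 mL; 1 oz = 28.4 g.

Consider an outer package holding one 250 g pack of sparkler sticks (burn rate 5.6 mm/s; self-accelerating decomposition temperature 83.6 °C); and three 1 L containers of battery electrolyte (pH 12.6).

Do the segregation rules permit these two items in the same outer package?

Sparkler sticks: burn rate 5.6 mm/s > 1.8 mm/s → Class 4.2 (Flammable Solid).
Battery electrolyte: pH 12.6 ≥ 12.5 → Class 8 (Corrosive).
Class 4.2 and Class 8 may not share an outer package.

No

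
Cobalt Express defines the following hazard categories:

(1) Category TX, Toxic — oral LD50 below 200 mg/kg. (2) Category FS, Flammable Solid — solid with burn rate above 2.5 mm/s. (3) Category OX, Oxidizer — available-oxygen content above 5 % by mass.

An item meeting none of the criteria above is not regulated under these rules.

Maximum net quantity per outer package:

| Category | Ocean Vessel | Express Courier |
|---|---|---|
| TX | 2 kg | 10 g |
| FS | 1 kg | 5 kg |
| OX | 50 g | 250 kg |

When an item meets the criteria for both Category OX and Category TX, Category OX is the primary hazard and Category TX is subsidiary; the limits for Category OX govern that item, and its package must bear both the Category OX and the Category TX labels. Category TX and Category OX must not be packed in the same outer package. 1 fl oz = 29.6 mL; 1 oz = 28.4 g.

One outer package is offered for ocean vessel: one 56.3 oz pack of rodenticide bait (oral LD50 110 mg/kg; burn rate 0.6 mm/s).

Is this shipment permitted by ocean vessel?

The rodenticide bait has oral LD50 110 mg/kg, which is < 200 mg/kg, so it is Category TX (Toxic).
Category TX quantity: one 56.3 oz pack = 1598.92 g.
1598.92 g ≤ 2 kg (ocean vessel limit, Category TX) — within limit.

Yes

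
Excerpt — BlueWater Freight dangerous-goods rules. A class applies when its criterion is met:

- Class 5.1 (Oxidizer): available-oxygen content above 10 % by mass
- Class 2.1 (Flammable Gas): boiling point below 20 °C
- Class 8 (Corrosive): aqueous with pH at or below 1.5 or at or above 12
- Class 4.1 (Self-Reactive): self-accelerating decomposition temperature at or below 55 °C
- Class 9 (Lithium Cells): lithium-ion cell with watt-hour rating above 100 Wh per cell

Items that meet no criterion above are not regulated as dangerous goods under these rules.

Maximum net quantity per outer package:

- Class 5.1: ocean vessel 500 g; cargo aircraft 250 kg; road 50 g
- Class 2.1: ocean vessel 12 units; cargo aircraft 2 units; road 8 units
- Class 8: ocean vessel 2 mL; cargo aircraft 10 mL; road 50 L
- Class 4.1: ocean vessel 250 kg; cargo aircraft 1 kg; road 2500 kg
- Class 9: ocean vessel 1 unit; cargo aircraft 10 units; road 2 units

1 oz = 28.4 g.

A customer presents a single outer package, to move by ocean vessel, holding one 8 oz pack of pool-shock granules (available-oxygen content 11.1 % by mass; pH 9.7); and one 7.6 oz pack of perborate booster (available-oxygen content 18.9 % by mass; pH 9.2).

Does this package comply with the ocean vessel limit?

With available-oxygen content 11.1 % by mass (> 10 % by mass), the pool-shock granules fall in Class 5.1.
Perborate booster: available-oxygen content 18.9 % by mass > 10 % by mass → Class 5.1 (Oxidizer).
Total Class 5.1: (one 8 oz pack = 227.2 g) + (one 7.6 oz pack = 215.84 g) = 443.04 g.
443.04 g ≤ 500 g (ocean vessel limit, Class 5.1) — within limit.

Yes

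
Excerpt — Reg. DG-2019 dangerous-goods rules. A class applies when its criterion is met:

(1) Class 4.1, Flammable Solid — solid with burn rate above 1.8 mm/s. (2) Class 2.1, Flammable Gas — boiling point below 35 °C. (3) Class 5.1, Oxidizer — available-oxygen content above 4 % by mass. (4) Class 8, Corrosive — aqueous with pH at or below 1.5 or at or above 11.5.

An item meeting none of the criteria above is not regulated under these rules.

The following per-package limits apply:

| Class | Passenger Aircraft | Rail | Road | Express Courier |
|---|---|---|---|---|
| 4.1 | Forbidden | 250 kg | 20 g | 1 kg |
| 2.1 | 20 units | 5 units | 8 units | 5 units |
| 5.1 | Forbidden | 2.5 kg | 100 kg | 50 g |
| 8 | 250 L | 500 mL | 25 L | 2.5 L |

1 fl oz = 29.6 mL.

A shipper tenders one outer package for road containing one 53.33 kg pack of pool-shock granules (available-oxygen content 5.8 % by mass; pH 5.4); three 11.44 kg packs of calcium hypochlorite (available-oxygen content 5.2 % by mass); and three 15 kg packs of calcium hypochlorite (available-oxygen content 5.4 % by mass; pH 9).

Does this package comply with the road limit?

No

Pool-shock granules: available-oxygen content 5.8 % by mass > 4 % by mass → Class 5.1 (Oxidizer).
With available-oxygen content 5.2 % by mass (> 4 % by mass), the calcium hypochlorite falls in Class 5.1.
The calcium hypochlorite has available-oxygen content 5.4 % by mass, which is > 4 % by mass, so it is Class 5.1 (Oxidizer).
Class 5.1 net quantity: 53.33 kg + (three 11.44 kg packs = 34.32 kg) + (three 15 kg packs = 45 kg) = 132.65 kg.
That exceeds the Class 5.1 road limit of 100 kg.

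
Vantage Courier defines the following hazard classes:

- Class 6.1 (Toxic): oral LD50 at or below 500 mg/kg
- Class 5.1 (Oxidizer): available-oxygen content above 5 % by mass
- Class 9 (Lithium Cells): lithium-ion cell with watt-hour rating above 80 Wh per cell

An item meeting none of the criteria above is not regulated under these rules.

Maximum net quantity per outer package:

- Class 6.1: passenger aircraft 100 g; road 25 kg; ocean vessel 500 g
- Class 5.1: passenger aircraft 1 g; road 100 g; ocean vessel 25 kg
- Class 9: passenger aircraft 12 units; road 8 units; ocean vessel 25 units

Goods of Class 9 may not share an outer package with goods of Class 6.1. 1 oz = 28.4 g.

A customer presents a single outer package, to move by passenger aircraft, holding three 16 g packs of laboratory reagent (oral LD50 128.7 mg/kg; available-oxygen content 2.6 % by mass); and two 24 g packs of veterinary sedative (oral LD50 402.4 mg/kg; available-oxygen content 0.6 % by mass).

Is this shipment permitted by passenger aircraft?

Oral LD50 128.7 mg/kg meets the Class 6.1 criterion (Toxic), so the laboratory reagent is Class 6.1.
Veterinary sedative: oral LD50 402.4 mg/kg ≤ 500 mg/kg → Class 6.1 (Toxic).
Total Class 6.1: (three 16 g packs = 48 g) + (two 24 g packs = 48 g) = 96 g.
96 g is within the passenger aircraft limit of 100 g for Class 6.1.

Yes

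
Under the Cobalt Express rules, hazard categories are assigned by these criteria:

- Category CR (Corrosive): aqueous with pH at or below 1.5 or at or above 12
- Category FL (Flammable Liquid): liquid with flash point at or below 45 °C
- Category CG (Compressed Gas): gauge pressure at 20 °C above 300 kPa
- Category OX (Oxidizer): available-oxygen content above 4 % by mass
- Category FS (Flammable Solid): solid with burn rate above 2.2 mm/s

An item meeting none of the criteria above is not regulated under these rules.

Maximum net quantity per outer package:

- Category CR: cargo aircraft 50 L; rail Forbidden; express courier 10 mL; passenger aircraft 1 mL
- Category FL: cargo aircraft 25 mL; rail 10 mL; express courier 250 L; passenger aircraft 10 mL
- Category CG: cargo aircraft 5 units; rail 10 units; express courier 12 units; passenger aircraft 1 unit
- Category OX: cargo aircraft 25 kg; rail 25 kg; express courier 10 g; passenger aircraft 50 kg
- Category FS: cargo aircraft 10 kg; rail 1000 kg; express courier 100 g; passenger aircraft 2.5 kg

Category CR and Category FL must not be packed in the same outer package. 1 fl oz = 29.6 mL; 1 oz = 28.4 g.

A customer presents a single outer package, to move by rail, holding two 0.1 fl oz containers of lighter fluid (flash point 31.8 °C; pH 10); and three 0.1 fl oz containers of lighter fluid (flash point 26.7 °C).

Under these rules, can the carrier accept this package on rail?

Flash point 31.8 °C meets the Category FL criterion (Flammable Liquid), so the lighter fluid is Category FL.
With flash point 26.7 °C (≤ 45 °C), the lighter fluid falls in Category FL.
Total Category FL: (two 0.1 fl oz containers = 5.92 mL) + (three 0.1 fl oz containers = 8.88 mL) = 14.8 mL.
That exceeds the Category FL rail limit of 10 mL.

No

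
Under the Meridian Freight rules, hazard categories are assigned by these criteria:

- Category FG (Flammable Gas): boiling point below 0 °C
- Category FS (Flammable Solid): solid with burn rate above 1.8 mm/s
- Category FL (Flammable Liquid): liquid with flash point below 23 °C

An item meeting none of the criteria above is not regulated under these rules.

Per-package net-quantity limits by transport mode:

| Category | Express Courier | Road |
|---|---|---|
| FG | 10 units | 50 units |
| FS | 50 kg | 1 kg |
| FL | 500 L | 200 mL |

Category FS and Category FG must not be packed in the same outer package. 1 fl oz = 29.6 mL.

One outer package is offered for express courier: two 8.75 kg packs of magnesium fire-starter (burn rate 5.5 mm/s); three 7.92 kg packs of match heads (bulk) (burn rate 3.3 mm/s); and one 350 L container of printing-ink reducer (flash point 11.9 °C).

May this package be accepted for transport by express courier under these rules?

Burn rate 5.5 mm/s meets the Category FS criterion (Flammable Solid), so the magnesium fire-starter is Category FS.
With burn rate 3.3 mm/s (> 1.8 mm/s), the match heads (bulk) fall in Category FS.
Flash point 11.9 °C meets the Category FL criterion (Flammable Liquid), so the printing-ink reducer is Category FL.
Total Category FS: (two 8.75 kg packs = 17.5 kg) + (three 7.92 kg packs = 23.76 kg) = 41.26 kg.
That is within the Category FS express courier limit of 50 kg.
Category FL quantity: 350 L.
350 L ≤ 500 L (express courier limit, Category FL) — within limit.
The segregation rule (Category FS with Category FG) does not apply to Category FS with Category FL.
Every hazard category is within its express courier limit and no segregation rule is violated.

Yes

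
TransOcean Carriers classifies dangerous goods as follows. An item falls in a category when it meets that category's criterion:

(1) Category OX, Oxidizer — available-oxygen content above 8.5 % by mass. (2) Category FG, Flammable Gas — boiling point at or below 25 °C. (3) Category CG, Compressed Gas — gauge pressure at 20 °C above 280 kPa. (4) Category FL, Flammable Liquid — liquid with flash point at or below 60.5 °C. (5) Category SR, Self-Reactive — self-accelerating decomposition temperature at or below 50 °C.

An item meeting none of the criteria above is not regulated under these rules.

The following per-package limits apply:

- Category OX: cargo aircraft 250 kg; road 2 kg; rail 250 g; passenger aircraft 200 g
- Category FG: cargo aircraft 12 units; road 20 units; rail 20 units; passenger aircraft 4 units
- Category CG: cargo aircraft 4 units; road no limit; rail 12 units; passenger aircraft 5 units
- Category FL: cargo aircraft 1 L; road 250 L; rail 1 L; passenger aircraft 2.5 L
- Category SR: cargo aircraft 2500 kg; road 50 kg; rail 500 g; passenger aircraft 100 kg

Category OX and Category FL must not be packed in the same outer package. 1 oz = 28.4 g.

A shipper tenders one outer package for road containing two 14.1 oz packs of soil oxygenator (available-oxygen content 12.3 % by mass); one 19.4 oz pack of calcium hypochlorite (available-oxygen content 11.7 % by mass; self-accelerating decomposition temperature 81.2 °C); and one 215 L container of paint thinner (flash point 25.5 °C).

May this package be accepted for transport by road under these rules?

No

The soil oxygenator has available-oxygen content 12.3 % by mass, which is > 8.5 % by mass, so it is Category OX (Oxidizer).
Calcium hypochlorite: available-oxygen content 11.7 % by mass > 8.5 % by mass → Category OX (Oxidizer).
With flash point 25.5 °C (≤ 60.5 °C), the paint thinner falls in Category FL.
Category OX net quantity: (two 14.1 oz packs = 800.88 g) + (one 19.4 oz pack = 550.96 g) = 1351.84 g.
1351.84 g is within the road limit of 2 kg for Category OX.
Category FL quantity: 215 L.
215 L is within the road limit of 250 L for Category FL.
Category OX and Category FL may not share an outer package.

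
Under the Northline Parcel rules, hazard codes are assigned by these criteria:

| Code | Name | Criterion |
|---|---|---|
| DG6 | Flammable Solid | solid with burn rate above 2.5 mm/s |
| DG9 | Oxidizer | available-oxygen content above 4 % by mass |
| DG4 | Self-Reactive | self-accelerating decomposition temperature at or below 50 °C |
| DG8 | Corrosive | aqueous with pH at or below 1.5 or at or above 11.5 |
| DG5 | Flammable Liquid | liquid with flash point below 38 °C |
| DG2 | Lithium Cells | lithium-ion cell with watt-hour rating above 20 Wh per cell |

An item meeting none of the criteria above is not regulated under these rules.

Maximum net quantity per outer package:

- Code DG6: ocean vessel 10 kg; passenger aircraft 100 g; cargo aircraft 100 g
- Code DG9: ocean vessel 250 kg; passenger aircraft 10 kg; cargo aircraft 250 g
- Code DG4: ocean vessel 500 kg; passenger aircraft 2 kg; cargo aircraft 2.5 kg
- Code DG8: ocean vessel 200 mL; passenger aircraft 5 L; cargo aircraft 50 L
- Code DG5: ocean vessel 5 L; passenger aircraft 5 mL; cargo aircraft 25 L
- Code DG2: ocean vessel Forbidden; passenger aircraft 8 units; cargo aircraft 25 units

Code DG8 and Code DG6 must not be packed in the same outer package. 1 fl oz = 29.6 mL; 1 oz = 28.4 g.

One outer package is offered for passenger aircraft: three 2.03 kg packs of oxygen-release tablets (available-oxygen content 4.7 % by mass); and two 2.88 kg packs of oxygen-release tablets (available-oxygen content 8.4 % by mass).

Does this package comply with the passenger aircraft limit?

Oxygen-release tablets: available-oxygen content 4.7 % by mass > 4 % by mass → Code DG9 (Oxidizer).
With available-oxygen content 8.4 % by mass (> 4 % by mass), the oxygen-release tablets fall in Code DG9.
Code DG9 net quantity: (three 2.03 kg packs = 6.09 kg) + (two 2.88 kg packs = 5.76 kg) = 11.85 kg.
11.85 kg exceeds the passenger aircraft limit of 10 kg for Code DG9.

No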